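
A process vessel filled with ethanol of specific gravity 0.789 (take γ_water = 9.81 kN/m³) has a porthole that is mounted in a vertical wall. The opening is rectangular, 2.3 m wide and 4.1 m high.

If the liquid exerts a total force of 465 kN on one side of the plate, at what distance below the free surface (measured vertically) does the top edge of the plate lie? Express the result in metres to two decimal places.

d_top ≈ 4.32 m

γ = 0.789 × 9.81 = 7.74009 kN/m³.
A = 2.3 × 4.1 = 9.43 m².
From F = γ·h_c·A, the centroid depth is h_c = 465/(7.74009 × 9.43) = 6.37082 m.
The centroid lies 4.1/2 = 2.05 m below the top edge, so the top edge sits at h_top = 6.37082 − 2.05 = 4.32082 m below the surface.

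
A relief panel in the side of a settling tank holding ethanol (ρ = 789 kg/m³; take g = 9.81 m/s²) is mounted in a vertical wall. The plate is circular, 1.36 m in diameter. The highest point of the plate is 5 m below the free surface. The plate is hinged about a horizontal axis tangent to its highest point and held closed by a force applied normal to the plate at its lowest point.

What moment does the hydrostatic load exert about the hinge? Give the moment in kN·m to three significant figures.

γ = ρg = 789 × 9.81 / 1000 = 7.74009 kN/m³.
The centroid is at the centre, 0.68 m below the top of the plate, so the centroid depth is h_c = 5 + 0.68 = 5.68 m.
A = π(0.68)² = 1.45267 m².
Resultant F = γ·h_c·A = 7.74009 × 5.68 × 1.45267 = 63.8648 kN.
I_c = πr⁴/4 = π × 0.68⁴/4 = 0.167929 m⁴.
Centre of pressure: y_p = y_c + I_c/(y_c·A) = 5.68 + 0.167929/(5.68 × 1.45267) = 5.68 + 0.0203522 = 5.70035 m along the plane.
The resultant acts 0.68 + 0.0203522 = 0.700352 m (along the plate) below the hinge at the top edge, so the moment about the hinge is M = F × 0.700352 = 63.8648 × 0.700352 = 44.7278 kN·m.

M ≈ 44.7 kN·m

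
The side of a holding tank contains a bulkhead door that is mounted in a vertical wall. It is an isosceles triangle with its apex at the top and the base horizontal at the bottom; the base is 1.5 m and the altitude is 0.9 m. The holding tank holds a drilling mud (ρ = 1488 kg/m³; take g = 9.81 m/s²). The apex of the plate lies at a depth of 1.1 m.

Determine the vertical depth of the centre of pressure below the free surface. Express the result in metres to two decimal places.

γ = ρg = 1488 × 9.81 / 1000 = 14.59728 kN/m³.
With the apex up, the centroid sits 2h/3 = 2 × 0.9/3 = 0.6 m below the apex, so the centroid depth is h_c = 1.1 + 0.6 = 1.7 m.
A = ½ × 1.5 × 0.9 = 0.675 m².
Resultant F = γ·h_c·A = 14.59728 × 1.7 × 0.675 = 16.7504 kN.
I_c = b·h³/36 = 1.5 × 0.9³/36 = 0.030375 m⁴.
Centre of pressure: y_p = y_c + I_c/(y_c·A) = 1.7 + 0.030375/(1.7 × 0.675) = 1.7 + 0.0264706 = 1.72647 m along the plane.

h_p = 1.73 m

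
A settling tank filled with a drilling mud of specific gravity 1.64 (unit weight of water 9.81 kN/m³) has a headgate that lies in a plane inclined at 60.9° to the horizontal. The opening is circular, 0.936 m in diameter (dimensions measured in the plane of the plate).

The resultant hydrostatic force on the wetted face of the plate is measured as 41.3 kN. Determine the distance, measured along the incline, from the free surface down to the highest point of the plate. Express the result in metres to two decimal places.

y_top ≈ 3.80 m

γ = 1.64 × 9.81 = 16.0884 kN/m³.
A = π(0.468)² = 0.688084 m².
From F = γ·h_c·A, the centroid depth is h_c = 41.3/(16.0884 × 0.688084) = 3.73075 m.
Let θ = 60.9° be the plate's angle to the horizontal; measure y along the incline from where the plane meets the free surface. Vertical depth h = y·sinθ with sinθ = 0.873772.
Along the incline, y_c = h_c/sinθ = 3.73075/0.873772 = 4.26971 m.
The centroid is at the centre, 0.468 m below the top of the plate, so the highest point sits at y_top = 4.26971 − 0.468 = 3.80171 m along the incline.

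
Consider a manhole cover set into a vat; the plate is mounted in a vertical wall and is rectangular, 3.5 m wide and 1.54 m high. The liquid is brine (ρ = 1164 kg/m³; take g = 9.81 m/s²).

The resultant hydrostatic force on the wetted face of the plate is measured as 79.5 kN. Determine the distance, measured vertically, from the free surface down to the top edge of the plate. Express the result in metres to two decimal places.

d_top ≈ 0.52 m

γ = ρg = 1164 × 9.81 / 1000 = 11.41884 kN/m³.
A = 3.5 × 1.54 = 5.39 m².
From F = γ·h_c·A, the centroid depth is h_c = 79.5/(11.41884 × 5.39) = 1.29168 m.
The centroid lies 1.54/2 = 0.77 m below the top edge, so the top edge sits at h_top = 1.29168 − 0.77 = 0.52168 m below the surface.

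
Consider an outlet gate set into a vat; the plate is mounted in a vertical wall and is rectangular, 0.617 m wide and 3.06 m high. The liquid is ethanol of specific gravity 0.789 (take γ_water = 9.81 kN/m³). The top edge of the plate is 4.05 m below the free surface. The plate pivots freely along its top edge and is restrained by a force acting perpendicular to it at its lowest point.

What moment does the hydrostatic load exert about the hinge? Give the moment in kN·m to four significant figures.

M ≈ 136.2 kN·m

γ = 0.789 × 9.81 = 7.74009 kN/m³.
The centroid lies 3.06/2 = 1.53 m below the top edge, so the centroid depth is h_c = 4.05 + 1.53 = 5.58 m.
A = 0.617 × 3.06 = 1.88802 m².
Resultant F = γ·h_c·A = 7.74009 × 5.58 × 1.88802 = 81.543 kN.
I_c = b·h³/12 = 0.617 × 3.06³/12 = 1.47322 m⁴.
Centre of pressure: y_p = y_c + I_c/(y_c·A) = 5.58 + 1.47322/(5.58 × 1.88802) = 5.58 + 0.139839 = 5.71984 m along the plane.
The resultant acts 1.53 + 0.139839 = 1.66984 m (along the plate) below the hinge at the top edge, so the moment about the hinge is M = F × 1.66984 = 81.543 × 1.66984 = 136.164 kN·m.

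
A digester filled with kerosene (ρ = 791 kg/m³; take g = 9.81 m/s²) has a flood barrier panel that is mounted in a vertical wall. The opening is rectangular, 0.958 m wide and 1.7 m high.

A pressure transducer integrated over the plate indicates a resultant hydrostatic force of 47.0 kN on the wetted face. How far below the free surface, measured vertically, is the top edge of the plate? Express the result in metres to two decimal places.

d_top ≈ 2.87 m

γ = ρg = 791 × 9.81 / 1000 = 7.75971 kN/m³.
A = 0.958 × 1.7 = 1.6286 m².
From F = γ·h_c·A, the centroid depth is h_c = 47.0/(7.75971 × 1.6286) = 3.7191 m.
The centroid lies 1.7/2 = 0.85 m below the top edge, so the top edge sits at h_top = 3.7191 − 0.85 = 2.8691 m below the surface.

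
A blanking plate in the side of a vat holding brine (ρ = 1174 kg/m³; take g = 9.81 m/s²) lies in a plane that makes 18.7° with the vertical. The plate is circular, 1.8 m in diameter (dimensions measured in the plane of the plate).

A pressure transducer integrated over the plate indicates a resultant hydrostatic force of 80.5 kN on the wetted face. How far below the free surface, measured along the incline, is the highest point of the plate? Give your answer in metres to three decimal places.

y_top ≈ 2.000 m

γ = ρg = 1174 × 9.81 / 1000 = 11.51694 kN/m³.
A = π(0.9)² = 2.54469 m².
From F = γ·h_c·A, the centroid depth is h_c = 80.5/(11.51694 × 2.54469) = 2.74678 m.
The plate makes 18.7° with the vertical, i.e. θ = 90° − 18.7° = 71.3° to the horizontal. Measuring y along the incline from the free-surface line, vertical depth h = y·sinθ with sinθ = 0.947210.
Along the incline, y_c = h_c/sinθ = 2.74678/0.947210 = 2.89986 m.
The centroid is at the centre, 0.9 m below the top of the plate, so the highest point sits at y_top = 2.89986 − 0.9 = 1.99986 m along the incline.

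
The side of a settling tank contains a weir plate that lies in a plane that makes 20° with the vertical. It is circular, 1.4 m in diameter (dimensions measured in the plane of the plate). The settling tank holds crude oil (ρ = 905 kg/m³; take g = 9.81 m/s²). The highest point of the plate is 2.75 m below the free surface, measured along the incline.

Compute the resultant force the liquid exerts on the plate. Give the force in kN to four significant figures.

γ = ρg = 905 × 9.81 / 1000 = 8.87805 kN/m³.
The plate makes 20° with the vertical, i.e. θ = 90° − 20° = 70° to the horizontal. Measuring y along the incline from the free-surface line, vertical depth h = y·sinθ with sinθ = 0.939693.
The centroid is at the centre, 0.7 m below the top of the plate, so y_c = 2.75 + 0.7 = 3.45 m and h_c = 3.45 × 0.939693 = 3.24194 m.
A = π(0.7)² = 1.53938 m².
Resultant F = γ·h_c·A = 8.87805 × 3.24194 × 1.53938 = 44.3066 kN.

F ≈ 44.31 kN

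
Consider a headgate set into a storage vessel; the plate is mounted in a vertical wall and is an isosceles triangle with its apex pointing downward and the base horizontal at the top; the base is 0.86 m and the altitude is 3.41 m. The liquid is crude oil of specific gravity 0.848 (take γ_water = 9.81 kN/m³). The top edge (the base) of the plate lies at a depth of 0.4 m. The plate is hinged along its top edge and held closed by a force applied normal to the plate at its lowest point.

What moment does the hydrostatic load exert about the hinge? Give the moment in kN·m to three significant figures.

M ≈ 29.2 kN·m

γ = 0.848 × 9.81 = 8.31888 kN/m³.
With the apex down, the centroid sits h/3 = 3.41/3 = 1.13667 m below the base (the top edge), so the centroid depth is h_c = 0.4 + 1.13667 = 1.53667 m.
A = ½ × 0.86 × 3.41 = 1.4663 m².
Resultant F = γ·h_c·A = 8.31888 × 1.53667 × 1.4663 = 18.7443 kN.
I_c = b·h³/36 = 0.86 × 3.41³/36 = 0.947238 m⁴.
Centre of pressure: y_p = y_c + I_c/(y_c·A) = 1.53667 + 0.947238/(1.53667 × 1.4663) = 1.53667 + 0.420393 = 1.95706 m along the plane.
The resultant acts 1.13667 + 0.420393 = 1.55706 m (along the plate) below the hinge at the top edge, so the moment about the hinge is M = F × 1.55706 = 18.7443 × 1.55706 = 29.186 kN·m.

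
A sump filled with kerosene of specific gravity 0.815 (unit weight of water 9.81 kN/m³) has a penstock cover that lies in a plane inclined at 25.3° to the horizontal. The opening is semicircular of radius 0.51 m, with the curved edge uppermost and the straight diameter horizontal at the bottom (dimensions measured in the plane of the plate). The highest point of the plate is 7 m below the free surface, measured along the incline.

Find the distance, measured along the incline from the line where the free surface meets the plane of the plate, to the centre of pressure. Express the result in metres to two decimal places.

γ = 0.815 × 9.81 = 7.99515 kN/m³.
Let θ = 25.3° be the plate's angle to the horizontal; measure y along the incline from where the plane meets the free surface. Vertical depth h = y·sinθ with sinθ = 0.427358.
The centroid lies 4r/(3π) = 0.216451 m above the diameter, so r − 4r/(3π) = 0.51 − 0.216451 = 0.293549 m below the topmost point, so y_c = 7 + 0.293549 = 7.29355 m and h_c = 7.29355 × 0.427358 = 3.11696 m.
A = πr²/2 = π × 0.51²/2 = 0.408564 m².
Resultant F = γ·h_c·A = 7.99515 × 3.11696 × 0.408564 = 10.1816 kN.
I_c = (π/8 − 8/(9π))·r⁴ = 0.109757 × 0.51⁴ = 0.00742528 m⁴.
Centre of pressure: y_p = y_c + I_c/(y_c·A) = 7.29355 + 0.00742528/(7.29355 × 0.408564) = 7.29355 + 0.0024918 = 7.29604 m along the plane.

y_p = 7.30 m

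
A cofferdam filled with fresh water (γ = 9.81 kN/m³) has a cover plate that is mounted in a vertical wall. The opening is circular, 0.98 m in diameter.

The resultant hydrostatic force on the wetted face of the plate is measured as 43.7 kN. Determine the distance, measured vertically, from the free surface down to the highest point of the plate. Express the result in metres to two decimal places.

d_top ≈ 5.42 m

γ = 9.81 kN/m³.
A = π(0.49)² = 0.754296 m².
From F = γ·h_c·A, the centroid depth is h_c = 43.7/(9.81 × 0.754296) = 5.90569 m.
The centroid is at the centre, 0.49 m below the top of the plate, so the highest point sits at h_top = 5.90569 − 0.49 = 5.41569 m below the surface.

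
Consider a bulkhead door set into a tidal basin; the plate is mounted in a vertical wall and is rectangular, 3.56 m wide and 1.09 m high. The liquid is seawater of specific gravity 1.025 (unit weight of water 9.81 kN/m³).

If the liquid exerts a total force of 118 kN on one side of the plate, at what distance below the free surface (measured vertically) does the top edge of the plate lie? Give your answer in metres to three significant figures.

d_top ≈ 2.48 m

γ = 1.025 × 9.81 = 10.05525 kN/m³.
A = 3.56 × 1.09 = 3.8804 m².
From F = γ·h_c·A, the centroid depth is h_c = 118/(10.05525 × 3.8804) = 3.02421 m.
The centroid lies 1.09/2 = 0.545 m below the top edge, so the top edge sits at h_top = 3.02421 − 0.545 = 2.47921 m below the surface.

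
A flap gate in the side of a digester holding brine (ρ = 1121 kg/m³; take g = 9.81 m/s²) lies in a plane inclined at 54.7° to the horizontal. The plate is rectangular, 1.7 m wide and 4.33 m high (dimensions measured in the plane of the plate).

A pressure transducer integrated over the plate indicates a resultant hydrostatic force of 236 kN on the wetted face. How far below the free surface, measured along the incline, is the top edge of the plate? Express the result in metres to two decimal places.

γ = ρg = 1121 × 9.81 / 1000 = 10.99701 kN/m³.
A = 1.7 × 4.33 = 7.361 m².
From F = γ·h_c·A, the centroid depth is h_c = 236/(10.99701 × 7.361) = 2.91542 m.
Let θ = 54.7° be the plate's angle to the horizontal; measure y along the incline from where the plane meets the free surface. Vertical depth h = y·sinθ with sinθ = 0.816138.
Along the incline, y_c = h_c/sinθ = 2.91542/0.816138 = 3.57221 m.
The centroid lies 4.33/2 = 2.165 m below the top edge, so the top edge sits at y_top = 3.57221 − 2.165 = 1.40721 m along the incline.

y_top ≈ 1.41 m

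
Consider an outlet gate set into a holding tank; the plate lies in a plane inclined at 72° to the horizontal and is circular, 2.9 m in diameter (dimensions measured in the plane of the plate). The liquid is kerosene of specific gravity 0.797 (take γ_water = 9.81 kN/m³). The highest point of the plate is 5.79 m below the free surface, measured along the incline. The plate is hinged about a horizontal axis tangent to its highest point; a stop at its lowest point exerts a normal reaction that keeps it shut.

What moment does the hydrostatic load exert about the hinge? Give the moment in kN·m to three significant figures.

M ≈ 541 kN·m

γ = 0.797 × 9.81 = 7.81857 kN/m³.
Let θ = 72° be the plate's angle to the horizontal; measure y along the incline from where the plane meets the free surface. Vertical depth h = y·sinθ with sinθ = 0.951057.
The centroid is at the centre, 1.45 m below the top of the plate, so y_c = 5.79 + 1.45 = 7.24 m and h_c = 7.24 × 0.951057 = 6.88565 m.
A = π(1.45)² = 6.6052 m².
Resultant F = γ·h_c·A = 7.81857 × 6.88565 × 6.6052 = 355.597 kN.
I_c = πr⁴/4 = π × 1.45⁴/4 = 3.47186 m⁴.
Centre of pressure: y_p = y_c + I_c/(y_c·A) = 7.24 + 3.47186/(7.24 × 6.6052) = 7.24 + 0.0726002 = 7.3126 m along the plane.
The resultant acts 1.45 + 0.0726002 = 1.5226 m (along the plate) below the hinge at the top edge, so the moment about the hinge is M = F × 1.5226 = 355.597 × 1.5226 = 541.432 kN·m.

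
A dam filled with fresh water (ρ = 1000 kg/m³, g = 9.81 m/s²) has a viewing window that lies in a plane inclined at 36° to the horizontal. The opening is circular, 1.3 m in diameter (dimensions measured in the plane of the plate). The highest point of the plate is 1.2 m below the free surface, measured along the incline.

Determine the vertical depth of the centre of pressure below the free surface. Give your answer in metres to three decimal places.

γ = ρg = 1000 × 9.81 = 9810 N/m³ = 9.81 kN/m³.
Let θ = 36° be the plate's angle to the horizontal; measure y along the incline from where the plane meets the free surface. Vertical depth h = y·sinθ with sinθ = 0.587785.
The centroid is at the centre, 0.65 m below the top of the plate, so y_c = 1.2 + 0.65 = 1.85 m and h_c = 1.85 × 0.587785 = 1.0874 m.
A = π(0.65)² = 1.32732 m².
Resultant F = γ·h_c·A = 9.81 × 1.0874 × 1.32732 = 14.159 kN.
I_c = πr⁴/4 = π × 0.65⁴/4 = 0.140198 m⁴.
Centre of pressure: y_p = y_c + I_c/(y_c·A) = 1.85 + 0.140198/(1.85 × 1.32732) = 1.85 + 0.0570945 = 1.90709 m along the plane.
Vertically, h_p = y_p·sinθ = 1.90709 × 0.587785 = 1.12096 m.

h_p = 1.121 m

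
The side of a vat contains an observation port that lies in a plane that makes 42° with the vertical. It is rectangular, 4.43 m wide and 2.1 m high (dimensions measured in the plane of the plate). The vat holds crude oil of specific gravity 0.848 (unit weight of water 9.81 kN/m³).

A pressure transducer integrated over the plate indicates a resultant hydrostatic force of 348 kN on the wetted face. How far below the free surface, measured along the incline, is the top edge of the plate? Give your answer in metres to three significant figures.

y_top ≈ 5.00 m

γ = 0.848 × 9.81 = 8.31888 kN/m³.
A = 4.43 × 2.1 = 9.303 m².
From F = γ·h_c·A, the centroid depth is h_c = 348/(8.31888 × 9.303) = 4.49667 m.
The plate makes 42° with the vertical, i.e. θ = 90° − 42° = 48° to the horizontal. Measuring y along the incline from the free-surface line, vertical depth h = y·sinθ with sinθ = 0.743145.
Along the incline, y_c = h_c/sinθ = 4.49667/0.743145 = 6.05086 m.
The centroid lies 2.1/2 = 1.05 m below the top edge, so the top edge sits at y_top = 6.05086 − 1.05 = 5.00086 m along the incline.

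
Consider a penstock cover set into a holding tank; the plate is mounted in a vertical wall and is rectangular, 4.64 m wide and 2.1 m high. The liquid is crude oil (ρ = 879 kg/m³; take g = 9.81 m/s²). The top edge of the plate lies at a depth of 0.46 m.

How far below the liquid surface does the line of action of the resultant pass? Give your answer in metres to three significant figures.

γ = ρg = 879 × 9.81 / 1000 = 8.62299 kN/m³.
The centroid lies 2.1/2 = 1.05 m below the top edge, so the centroid depth is h_c = 0.46 + 1.05 = 1.51 m.
A = 4.64 × 2.1 = 9.744 m².
Resultant F = γ·h_c·A = 8.62299 × 1.51 × 9.744 = 126.874 kN.
I_c = b·h³/12 = 4.64 × 2.1³/12 = 3.58092 m⁴.
Centre of pressure: y_p = y_c + I_c/(y_c·A) = 1.51 + 3.58092/(1.51 × 9.744) = 1.51 + 0.243377 = 1.75338 m along the plane.

h_p = 1.75 m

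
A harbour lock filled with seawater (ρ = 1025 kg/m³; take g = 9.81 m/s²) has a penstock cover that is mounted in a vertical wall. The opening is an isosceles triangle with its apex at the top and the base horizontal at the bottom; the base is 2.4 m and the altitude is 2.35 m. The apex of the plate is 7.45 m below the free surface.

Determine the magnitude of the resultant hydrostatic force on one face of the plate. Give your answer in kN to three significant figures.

F ≈ 256 kN

γ = ρg = 1025 × 9.81 / 1000 = 10.05525 kN/m³.
With the apex up, the centroid sits 2h/3 = 2 × 2.35/3 = 1.56667 m below the apex, so the centroid depth is h_c = 7.45 + 1.56667 = 9.01667 m.
A = ½ × 2.4 × 2.35 = 2.82 m².
Resultant F = γ·h_c·A = 10.05525 × 9.01667 × 2.82 = 255.675 kN.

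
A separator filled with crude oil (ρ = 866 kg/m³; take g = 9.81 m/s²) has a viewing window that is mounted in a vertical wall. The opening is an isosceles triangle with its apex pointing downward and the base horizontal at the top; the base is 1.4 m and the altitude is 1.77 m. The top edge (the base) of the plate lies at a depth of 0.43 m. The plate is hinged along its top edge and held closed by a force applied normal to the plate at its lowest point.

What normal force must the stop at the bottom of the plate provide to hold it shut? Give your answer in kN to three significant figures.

P ≈ 4.61 kN

γ = ρg = 866 × 9.81 / 1000 = 8.49546 kN/m³.
With the apex down, the centroid sits h/3 = 1.77/3 = 0.59 m below the base (the top edge), so the centroid depth is h_c = 0.43 + 0.59 = 1.02 m.
A = ½ × 1.4 × 1.77 = 1.239 m².
Resultant F = γ·h_c·A = 8.49546 × 1.02 × 1.239 = 10.7364 kN.
I_c = b·h³/36 = 1.4 × 1.77³/36 = 0.215648 m⁴.
Centre of pressure: y_p = y_c + I_c/(y_c·A) = 1.02 + 0.215648/(1.02 × 1.239) = 1.02 + 0.170637 = 1.19064 m along the plane.
The resultant acts 0.59 + 0.170637 = 0.760637 m (along the plate) below the hinge at the top edge, so the moment about the hinge is M = F × 0.760637 = 10.7364 × 0.760637 = 8.1665 kN·m.
A normal force at the bottom, 1.77 m from the hinge, must supply this moment: P = 8.1665/1.77 = 4.61384 kN.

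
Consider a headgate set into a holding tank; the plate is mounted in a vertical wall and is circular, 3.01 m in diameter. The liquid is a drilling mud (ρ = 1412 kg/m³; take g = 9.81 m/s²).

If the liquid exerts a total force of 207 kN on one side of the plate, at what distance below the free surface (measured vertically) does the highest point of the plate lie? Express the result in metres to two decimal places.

d_top ≈ 0.60 m

γ = ρg = 1412 × 9.81 / 1000 = 13.85172 kN/m³.
A = π(1.505)² = 7.11579 m².
From F = γ·h_c·A, the centroid depth is h_c = 207/(13.85172 × 7.11579) = 2.10012 m.
The centroid is at the centre, 1.505 m below the top of the plate, so the highest point sits at h_top = 2.10012 − 1.505 = 0.59512 m below the surface.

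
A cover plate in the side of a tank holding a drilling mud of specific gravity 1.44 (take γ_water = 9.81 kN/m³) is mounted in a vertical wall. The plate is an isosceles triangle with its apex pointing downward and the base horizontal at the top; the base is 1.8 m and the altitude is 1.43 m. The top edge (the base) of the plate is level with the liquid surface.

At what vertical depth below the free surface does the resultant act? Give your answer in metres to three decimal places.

γ = 1.44 × 9.81 = 14.1264 kN/m³.
With the apex down, the centroid sits h/3 = 1.43/3 = 0.476667 m below the base (the top edge), so the centroid depth is h_c = 0.476667 m.
A = ½ × 1.8 × 1.43 = 1.287 m².
Resultant F = γ·h_c·A = 14.1264 × 0.476667 × 1.287 = 8.66613 kN.
I_c = b·h³/36 = 1.8 × 1.43³/36 = 0.14621 m⁴.
Centre of pressure: y_p = y_c + I_c/(y_c·A) = 0.476667 + 0.14621/(0.476667 × 1.287) = 0.476667 + 0.238333 = 0.715 m along the plane.

h_p = 0.715 m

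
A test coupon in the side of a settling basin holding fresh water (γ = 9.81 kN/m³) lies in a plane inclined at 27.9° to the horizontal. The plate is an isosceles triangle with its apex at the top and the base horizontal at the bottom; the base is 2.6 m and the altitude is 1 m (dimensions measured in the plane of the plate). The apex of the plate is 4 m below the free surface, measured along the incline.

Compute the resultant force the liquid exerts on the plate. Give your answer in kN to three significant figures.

F ≈ 27.8 kN

γ = 9.81 kN/m³.
Let θ = 27.9° be the plate's angle to the horizontal; measure y along the incline from where the plane meets the free surface. Vertical depth h = y·sinθ with sinθ = 0.467930.
With the apex up, the centroid sits 2h/3 = 2 × 1/3 = 0.666667 m below the apex, so y_c = 4 + 0.666667 = 4.66667 m and h_c = 4.66667 × 0.467930 = 2.18367 m.
A = ½ × 2.6 × 1 = 1.3 m².
Resultant F = γ·h_c·A = 9.81 × 2.18367 × 1.3 = 27.8483 kN.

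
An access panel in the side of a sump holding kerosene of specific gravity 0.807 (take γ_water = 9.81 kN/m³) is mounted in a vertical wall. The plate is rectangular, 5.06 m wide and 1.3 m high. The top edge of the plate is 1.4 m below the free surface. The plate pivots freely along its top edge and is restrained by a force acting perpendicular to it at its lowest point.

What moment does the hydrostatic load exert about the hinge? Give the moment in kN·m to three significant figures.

γ = 0.807 × 9.81 = 7.91667 kN/m³.
The centroid lies 1.3/2 = 0.65 m below the top edge, so the centroid depth is h_c = 1.4 + 0.65 = 2.05 m.
A = 5.06 × 1.3 = 6.578 m².
Resultant F = γ·h_c·A = 7.91667 × 2.05 × 6.578 = 106.756 kN.
I_c = b·h³/12 = 5.06 × 1.3³/12 = 0.926402 m⁴.
Centre of pressure: y_p = y_c + I_c/(y_c·A) = 2.05 + 0.926402/(2.05 × 6.578) = 2.05 + 0.0686992 = 2.1187 m along the plane.
The resultant acts 0.65 + 0.0686992 = 0.718699 m (along the plate) below the hinge at the top edge, so the moment about the hinge is M = F × 0.718699 = 106.756 × 0.718699 = 76.7254 kN·m.

M ≈ 76.7 kN·m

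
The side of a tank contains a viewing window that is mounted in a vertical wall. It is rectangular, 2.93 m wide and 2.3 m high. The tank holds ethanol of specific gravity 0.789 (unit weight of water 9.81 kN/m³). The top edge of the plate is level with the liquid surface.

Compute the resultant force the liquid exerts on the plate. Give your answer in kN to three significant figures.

γ = 0.789 × 9.81 = 7.74009 kN/m³.
The centroid lies 2.3/2 = 1.15 m below the top edge, so the centroid depth is h_c = 1.15 m.
A = 2.93 × 2.3 = 6.739 m².
Resultant F = γ·h_c·A = 7.74009 × 1.15 × 6.739 = 59.9845 kN.

F ≈ 60.0 kN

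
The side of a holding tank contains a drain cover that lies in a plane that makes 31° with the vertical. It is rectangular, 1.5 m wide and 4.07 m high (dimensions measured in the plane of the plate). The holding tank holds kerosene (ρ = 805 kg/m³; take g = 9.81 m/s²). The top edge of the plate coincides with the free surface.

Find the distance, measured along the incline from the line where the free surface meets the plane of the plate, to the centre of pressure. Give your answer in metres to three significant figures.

γ = ρg = 805 × 9.81 / 1000 = 7.89705 kN/m³.
The plate makes 31° with the vertical, i.e. θ = 90° − 31° = 59° to the horizontal. Measuring y along the incline from the free-surface line, vertical depth h = y·sinθ with sinθ = 0.857167.
The centroid lies 4.07/2 = 2.035 m below the top edge, so y_c = 2.035 m and h_c = 2.035 × 0.857167 = 1.74433 m.
A = 1.5 × 4.07 = 6.105 m².
Resultant F = γ·h_c·A = 7.89705 × 1.74433 × 6.105 = 84.0967 kN.
I_c = b·h³/12 = 1.5 × 4.07³/12 = 8.42739 m⁴.
Centre of pressure: y_p = y_c + I_c/(y_c·A) = 2.035 + 8.42739/(2.035 × 6.105) = 2.035 + 0.678333 = 2.71333 m along the plane.

y_p = 2.71 m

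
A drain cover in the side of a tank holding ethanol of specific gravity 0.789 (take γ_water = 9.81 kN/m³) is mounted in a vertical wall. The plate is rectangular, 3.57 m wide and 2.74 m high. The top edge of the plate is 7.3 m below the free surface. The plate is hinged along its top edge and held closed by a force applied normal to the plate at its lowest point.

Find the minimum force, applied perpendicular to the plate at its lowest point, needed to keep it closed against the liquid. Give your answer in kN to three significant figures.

P ≈ 345 kN

γ = 0.789 × 9.81 = 7.74009 kN/m³.
The centroid lies 2.74/2 = 1.37 m below the top edge, so the centroid depth is h_c = 7.3 + 1.37 = 8.67 m.
A = 3.57 × 2.74 = 9.7818 m².
Resultant F = γ·h_c·A = 7.74009 × 8.67 × 9.7818 = 656.423 kN.
I_c = b·h³/12 = 3.57 × 2.74³/12 = 6.11982 m⁴.
Centre of pressure: y_p = y_c + I_c/(y_c·A) = 8.67 + 6.11982/(8.67 × 9.7818) = 8.67 + 0.0721607 = 8.74216 m along the plane.
The resultant acts 1.37 + 0.0721607 = 1.44216 m (along the plate) below the hinge at the top edge, so the moment about the hinge is M = F × 1.44216 = 656.423 × 1.44216 = 946.667 kN·m.
A normal force at the bottom, 2.74 m from the hinge, must supply this moment: P = 946.667/2.74 = 345.499 kN.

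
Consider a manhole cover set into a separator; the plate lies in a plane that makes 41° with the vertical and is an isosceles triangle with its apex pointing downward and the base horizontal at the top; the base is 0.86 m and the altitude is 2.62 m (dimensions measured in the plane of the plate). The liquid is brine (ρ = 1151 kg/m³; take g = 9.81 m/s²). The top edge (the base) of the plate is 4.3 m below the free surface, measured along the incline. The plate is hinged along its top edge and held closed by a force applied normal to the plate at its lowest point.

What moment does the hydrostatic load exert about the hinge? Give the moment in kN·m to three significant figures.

γ = ρg = 1151 × 9.81 / 1000 = 11.29131 kN/m³.
The plate makes 41° with the vertical, i.e. θ = 90° − 41° = 49° to the horizontal. Measuring y along the incline from the free-surface line, vertical depth h = y·sinθ with sinθ = 0.754710.
With the apex down, the centroid sits h/3 = 2.62/3 = 0.873333 m below the base (the top edge), so y_c = 4.3 + 0.873333 = 5.17333 m and h_c = 5.17333 × 0.754710 = 3.90436 m.
A = ½ × 0.86 × 2.62 = 1.1266 m².
Resultant F = γ·h_c·A = 11.29131 × 3.90436 × 1.1266 = 49.6665 kN.
I_c = b·h³/36 = 0.86 × 2.62³/36 = 0.429635 m⁴.
Centre of pressure: y_p = y_c + I_c/(y_c·A) = 5.17333 + 0.429635/(5.17333 × 1.1266) = 5.17333 + 0.0737157 = 5.24705 m along the plane.
The resultant acts 0.873333 + 0.0737157 = 0.947049 m (along the plate) below the hinge at the top edge, so the moment about the hinge is M = F × 0.947049 = 49.6665 × 0.947049 = 47.0366 kN·m.

M ≈ 47.0 kN·m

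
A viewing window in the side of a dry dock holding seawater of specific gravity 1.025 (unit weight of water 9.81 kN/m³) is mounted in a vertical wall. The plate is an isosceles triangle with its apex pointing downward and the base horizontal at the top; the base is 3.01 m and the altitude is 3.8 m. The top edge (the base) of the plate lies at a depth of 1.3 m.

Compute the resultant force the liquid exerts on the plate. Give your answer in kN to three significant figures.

F ≈ 148 kN

γ = 1.025 × 9.81 = 10.05525 kN/m³.
With the apex down, the centroid sits h/3 = 3.8/3 = 1.26667 m below the base (the top edge), so the centroid depth is h_c = 1.3 + 1.26667 = 2.56667 m.
A = ½ × 3.01 × 3.8 = 5.719 m².
Resultant F = γ·h_c·A = 10.05525 × 2.56667 × 5.719 = 147.599 kN.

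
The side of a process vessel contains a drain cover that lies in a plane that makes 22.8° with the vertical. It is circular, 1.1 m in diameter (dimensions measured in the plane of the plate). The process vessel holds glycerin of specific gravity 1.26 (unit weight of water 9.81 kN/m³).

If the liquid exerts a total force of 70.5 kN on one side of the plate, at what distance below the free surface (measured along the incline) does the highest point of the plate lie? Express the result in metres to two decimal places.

y_top ≈ 5.96 m

γ = 1.26 × 9.81 = 12.3606 kN/m³.
A = π(0.55)² = 0.950332 m².
From F = γ·h_c·A, the centroid depth is h_c = 70.5/(12.3606 × 0.950332) = 6.0017 m.
The plate makes 22.8° with the vertical, i.e. θ = 90° − 22.8° = 67.2° to the horizontal. Measuring y along the incline from the free-surface line, vertical depth h = y·sinθ with sinθ = 0.921863.
Along the incline, y_c = h_c/sinθ = 6.0017/0.921863 = 6.5104 m.
The centroid is at the centre, 0.55 m below the top of the plate, so the highest point sits at y_top = 6.5104 − 0.55 = 5.9604 m along the incline.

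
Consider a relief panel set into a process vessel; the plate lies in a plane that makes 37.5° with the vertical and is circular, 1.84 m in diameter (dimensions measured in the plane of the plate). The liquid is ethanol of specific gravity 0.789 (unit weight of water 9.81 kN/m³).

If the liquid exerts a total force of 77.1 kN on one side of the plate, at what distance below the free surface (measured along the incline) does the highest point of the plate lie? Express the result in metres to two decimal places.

γ = 0.789 × 9.81 = 7.74009 kN/m³.
A = π(0.92)² = 2.65904 m².
From F = γ·h_c·A, the centroid depth is h_c = 77.1/(7.74009 × 2.65904) = 3.74614 m.
The plate makes 37.5° with the vertical, i.e. θ = 90° − 37.5° = 52.5° to the horizontal. Measuring y along the incline from the free-surface line, vertical depth h = y·sinθ with sinθ = 0.793353.
Along the incline, y_c = h_c/sinθ = 3.74614/0.793353 = 4.72191 m.
The centroid is at the centre, 0.92 m below the top of the plate, so the highest point sits at y_top = 4.72191 − 0.92 = 3.80191 m along the incline.

y_top ≈ 3.80 m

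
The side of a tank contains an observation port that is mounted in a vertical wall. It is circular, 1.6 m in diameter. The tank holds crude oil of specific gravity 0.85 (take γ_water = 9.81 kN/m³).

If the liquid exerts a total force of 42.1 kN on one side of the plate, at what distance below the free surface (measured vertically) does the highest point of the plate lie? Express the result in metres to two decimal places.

d_top ≈ 1.71 m

γ = 0.85 × 9.81 = 8.3385 kN/m³.
A = π(0.8)² = 2.01062 m².
From F = γ·h_c·A, the centroid depth is h_c = 42.1/(8.3385 × 2.01062) = 2.5111 m.
The centroid is at the centre, 0.8 m below the top of the plate, so the highest point sits at h_top = 2.5111 − 0.8 = 1.7111 m below the surface.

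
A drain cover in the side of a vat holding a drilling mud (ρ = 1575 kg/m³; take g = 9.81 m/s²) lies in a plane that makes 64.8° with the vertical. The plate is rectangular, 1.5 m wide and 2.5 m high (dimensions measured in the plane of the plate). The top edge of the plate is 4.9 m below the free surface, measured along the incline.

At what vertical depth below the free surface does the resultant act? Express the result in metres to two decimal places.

h_p = 2.65 m

γ = ρg = 1575 × 9.81 / 1000 = 15.45075 kN/m³.
The plate makes 64.8° with the vertical, i.e. θ = 90° − 64.8° = 25.2° to the horizontal. Measuring y along the incline from the free-surface line, vertical depth h = y·sinθ with sinθ = 0.425779.
The centroid lies 2.5/2 = 1.25 m below the top edge, so y_c = 4.9 + 1.25 = 6.15 m and h_c = 6.15 × 0.425779 = 2.61854 m.
A = 1.5 × 2.5 = 3.75 m².
Resultant F = γ·h_c·A = 15.45075 × 2.61854 × 3.75 = 151.719 kN.
I_c = b·h³/12 = 1.5 × 2.5³/12 = 1.95312 m⁴.
Centre of pressure: y_p = y_c + I_c/(y_c·A) = 6.15 + 1.95312/(6.15 × 3.75) = 6.15 + 0.0846881 = 6.23469 m along the plane.
Vertically, h_p = y_p·sinθ = 6.23469 × 0.425779 = 2.6546 m.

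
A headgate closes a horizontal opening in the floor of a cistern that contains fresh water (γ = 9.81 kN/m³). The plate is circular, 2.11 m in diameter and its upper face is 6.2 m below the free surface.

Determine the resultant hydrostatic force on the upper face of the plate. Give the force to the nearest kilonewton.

γ = 9.81 kN/m³.
The plate is horizontal, so pressure is uniform at p = γ·h = 9.81 × 6.2 = 60.822 kN/m².
A = π(1.055)² = 3.49667 m².
F = p·A = 60.822 × 3.49667 = 212.674 kN.

F ≈ 213 kN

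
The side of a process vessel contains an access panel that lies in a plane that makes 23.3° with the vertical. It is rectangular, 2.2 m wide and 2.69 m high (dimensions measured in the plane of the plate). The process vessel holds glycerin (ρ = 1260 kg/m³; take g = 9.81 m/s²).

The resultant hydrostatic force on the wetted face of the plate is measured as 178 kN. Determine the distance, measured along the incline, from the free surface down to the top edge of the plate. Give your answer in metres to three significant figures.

y_top ≈ 1.30 m

γ = ρg = 1260 × 9.81 / 1000 = 12.3606 kN/m³.
A = 2.2 × 2.69 = 5.918 m².
From F = γ·h_c·A, the centroid depth is h_c = 178/(12.3606 × 5.918) = 2.43336 m.
The plate makes 23.3° with the vertical, i.e. θ = 90° − 23.3° = 66.7° to the horizontal. Measuring y along the incline from the free-surface line, vertical depth h = y·sinθ with sinθ = 0.918446.
Along the incline, y_c = h_c/sinθ = 2.43336/0.918446 = 2.64943 m.
The centroid lies 2.69/2 = 1.345 m below the top edge, so the top edge sits at y_top = 2.64943 − 1.345 = 1.30443 m along the incline.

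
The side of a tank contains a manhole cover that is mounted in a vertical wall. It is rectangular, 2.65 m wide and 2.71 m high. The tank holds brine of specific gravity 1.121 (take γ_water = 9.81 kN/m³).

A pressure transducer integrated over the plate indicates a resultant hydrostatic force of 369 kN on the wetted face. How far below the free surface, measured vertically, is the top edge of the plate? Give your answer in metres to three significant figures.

γ = 1.121 × 9.81 = 10.99701 kN/m³.
A = 2.65 × 2.71 = 7.1815 m².
From F = γ·h_c·A, the centroid depth is h_c = 369/(10.99701 × 7.1815) = 4.67236 m.
The centroid lies 2.71/2 = 1.355 m below the top edge, so the top edge sits at h_top = 4.67236 − 1.355 = 3.31736 m below the surface.

d_top ≈ 3.32 m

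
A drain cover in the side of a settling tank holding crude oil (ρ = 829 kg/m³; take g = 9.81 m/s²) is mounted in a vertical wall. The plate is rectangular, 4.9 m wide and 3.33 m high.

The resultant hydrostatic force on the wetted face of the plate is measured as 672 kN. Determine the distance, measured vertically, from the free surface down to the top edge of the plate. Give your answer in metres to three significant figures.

d_top ≈ 3.40 m

γ = ρg = 829 × 9.81 / 1000 = 8.13249 kN/m³.
A = 4.9 × 3.33 = 16.317 m².
From F = γ·h_c·A, the centroid depth is h_c = 672/(8.13249 × 16.317) = 5.06414 m.
The centroid lies 3.33/2 = 1.665 m below the top edge, so the top edge sits at h_top = 5.06414 − 1.665 = 3.39914 m below the surface.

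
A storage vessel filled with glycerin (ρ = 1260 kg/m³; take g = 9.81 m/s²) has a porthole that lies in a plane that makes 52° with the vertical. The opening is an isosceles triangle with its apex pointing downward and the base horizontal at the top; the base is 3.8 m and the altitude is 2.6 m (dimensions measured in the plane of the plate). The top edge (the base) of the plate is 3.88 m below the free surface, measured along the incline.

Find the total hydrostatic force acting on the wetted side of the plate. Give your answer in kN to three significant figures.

γ = ρg = 1260 × 9.81 / 1000 = 12.3606 kN/m³.
The plate makes 52° with the vertical, i.e. θ = 90° − 52° = 38° to the horizontal. Measuring y along the incline from the free-surface line, vertical depth h = y·sinθ with sinθ = 0.615661.
With the apex down, the centroid sits h/3 = 2.6/3 = 0.866667 m below the base (the top edge), so y_c = 3.88 + 0.866667 = 4.74667 m and h_c = 4.74667 × 0.615661 = 2.92234 m.
A = ½ × 3.8 × 2.6 = 4.94 m².
Resultant F = γ·h_c·A = 12.3606 × 2.92234 × 4.94 = 178.442 kN.

F ≈ 178 kN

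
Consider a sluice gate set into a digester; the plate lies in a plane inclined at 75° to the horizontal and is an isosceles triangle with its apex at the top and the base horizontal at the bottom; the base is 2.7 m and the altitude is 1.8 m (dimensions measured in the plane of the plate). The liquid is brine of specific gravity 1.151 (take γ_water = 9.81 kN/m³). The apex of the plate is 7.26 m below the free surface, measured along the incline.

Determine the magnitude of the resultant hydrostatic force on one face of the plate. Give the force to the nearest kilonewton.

F ≈ 224 kN

γ = 1.151 × 9.81 = 11.29131 kN/m³.
Let θ = 75° be the plate's angle to the horizontal; measure y along the incline from where the plane meets the free surface. Vertical depth h = y·sinθ with sinθ = 0.965926.
With the apex up, the centroid sits 2h/3 = 2 × 1.8/3 = 1.2 m below the apex, so y_c = 7.26 + 1.2 = 8.46 m and h_c = 8.46 × 0.965926 = 8.17173 m.
A = ½ × 2.7 × 1.8 = 2.43 m².
Resultant F = γ·h_c·A = 11.29131 × 8.17173 × 2.43 = 224.215 kN.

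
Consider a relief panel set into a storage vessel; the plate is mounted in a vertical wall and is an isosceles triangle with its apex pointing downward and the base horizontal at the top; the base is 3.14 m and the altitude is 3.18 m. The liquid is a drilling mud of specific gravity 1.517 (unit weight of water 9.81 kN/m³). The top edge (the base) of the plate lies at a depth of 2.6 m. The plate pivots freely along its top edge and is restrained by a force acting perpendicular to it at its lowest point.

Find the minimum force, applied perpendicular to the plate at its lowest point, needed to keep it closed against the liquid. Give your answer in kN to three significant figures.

γ = 1.517 × 9.81 = 14.88177 kN/m³.
With the apex down, the centroid sits h/3 = 3.18/3 = 1.06 m below the base (the top edge), so the centroid depth is h_c = 2.6 + 1.06 = 3.66 m.
A = ½ × 3.14 × 3.18 = 4.9926 m².
Resultant F = γ·h_c·A = 14.88177 × 3.66 × 4.9926 = 271.933 kN.
I_c = b·h³/36 = 3.14 × 3.18³/36 = 2.80484 m⁴.
Centre of pressure: y_p = y_c + I_c/(y_c·A) = 3.66 + 2.80484/(3.66 × 4.9926) = 3.66 + 0.153497 = 3.8135 m along the plane.
The resultant acts 1.06 + 0.153497 = 1.2135 m (along the plate) below the hinge at the top edge, so the moment about the hinge is M = F × 1.2135 = 271.933 × 1.2135 = 329.991 kN·m.
A normal force at the bottom, 3.18 m from the hinge, must supply this moment: P = 329.991/3.18 = 103.771 kN.

P ≈ 104 kN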